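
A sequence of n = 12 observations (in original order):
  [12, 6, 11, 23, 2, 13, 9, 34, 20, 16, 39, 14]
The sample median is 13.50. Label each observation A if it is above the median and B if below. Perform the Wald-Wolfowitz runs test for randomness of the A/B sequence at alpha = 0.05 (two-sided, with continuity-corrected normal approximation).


Step 1: Compute median = 13.50; label A = above, B = below.
Labels in order: BBBABBBAAAAA  (n_A = 6, n_B = 6)
Step 2: Count runs R = 4.
Step 3: Under H0 (random ordering), E[R] = 2*n_A*n_B/(n_A+n_B) + 1 = 2*6*6/12 + 1 = 7.0000.
        Var[R] = 2*n_A*n_B*(2*n_A*n_B - n_A - n_B) / ((n_A+n_B)^2 * (n_A+n_B-1)) = 4320/1584 = 2.7273.
        SD[R] = 1.6514.
Step 4: Continuity-corrected z = (R + 0.5 - E[R]) / SD[R] = (4 + 0.5 - 7.0000) / 1.6514 = -1.5138.
Step 5: Two-sided p-value via normal approximation = 2*(1 - Phi(|z|)) = 0.130070.
Step 6: alpha = 0.05. fail to reject H0.

R = 4, z = -1.5138, p = 0.130070, fail to reject H0.


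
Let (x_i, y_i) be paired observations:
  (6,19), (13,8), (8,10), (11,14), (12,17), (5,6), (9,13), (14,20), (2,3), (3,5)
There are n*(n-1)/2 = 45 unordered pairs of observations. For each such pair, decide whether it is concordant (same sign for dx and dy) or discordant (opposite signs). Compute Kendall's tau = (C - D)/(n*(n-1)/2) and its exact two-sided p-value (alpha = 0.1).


Step 1: Enumerate the 45 unordered pairs (i,j) with i<j and classify each by sign(x_j-x_i) * sign(y_j-y_i).
  (1,2):dx=+7,dy=-11->D; (1,3):dx=+2,dy=-9->D; (1,4):dx=+5,dy=-5->D; (1,5):dx=+6,dy=-2->D
  (1,6):dx=-1,dy=-13->C; (1,7):dx=+3,dy=-6->D; (1,8):dx=+8,dy=+1->C; (1,9):dx=-4,dy=-16->C
  (1,10):dx=-3,dy=-14->C; (2,3):dx=-5,dy=+2->D; (2,4):dx=-2,dy=+6->D; (2,5):dx=-1,dy=+9->D
  (2,6):dx=-8,dy=-2->C; (2,7):dx=-4,dy=+5->D; (2,8):dx=+1,dy=+12->C; (2,9):dx=-11,dy=-5->C
  (2,10):dx=-10,dy=-3->C; (3,4):dx=+3,dy=+4->C; (3,5):dx=+4,dy=+7->C; (3,6):dx=-3,dy=-4->C
  (3,7):dx=+1,dy=+3->C; (3,8):dx=+6,dy=+10->C; (3,9):dx=-6,dy=-7->C; (3,10):dx=-5,dy=-5->C
  (4,5):dx=+1,dy=+3->C; (4,6):dx=-6,dy=-8->C; (4,7):dx=-2,dy=-1->C; (4,8):dx=+3,dy=+6->C
  (4,9):dx=-9,dy=-11->C; (4,10):dx=-8,dy=-9->C; (5,6):dx=-7,dy=-11->C; (5,7):dx=-3,dy=-4->C
  (5,8):dx=+2,dy=+3->C; (5,9):dx=-10,dy=-14->C; (5,10):dx=-9,dy=-12->C; (6,7):dx=+4,dy=+7->C
  (6,8):dx=+9,dy=+14->C; (6,9):dx=-3,dy=-3->C; (6,10):dx=-2,dy=-1->C; (7,8):dx=+5,dy=+7->C
  (7,9):dx=-7,dy=-10->C; (7,10):dx=-6,dy=-8->C; (8,9):dx=-12,dy=-17->C; (8,10):dx=-11,dy=-15->C
  (9,10):dx=+1,dy=+2->C
Step 2: C = 36, D = 9, total pairs = 45.
Step 3: tau = (C - D)/(n(n-1)/2) = (36 - 9)/45 = 0.600000.
Step 4: Exact two-sided p-value (enumerate n! = 3628800 permutations of y under H0): p = 0.016666.
Step 5: alpha = 0.1. reject H0.

tau_b = 0.6000 (C=36, D=9), p = 0.016666, reject H0.


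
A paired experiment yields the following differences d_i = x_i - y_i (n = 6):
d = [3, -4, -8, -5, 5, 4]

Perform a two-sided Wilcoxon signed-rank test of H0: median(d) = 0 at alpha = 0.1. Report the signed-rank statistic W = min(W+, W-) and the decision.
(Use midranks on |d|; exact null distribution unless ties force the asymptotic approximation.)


Step 1: Drop any zero differences (none here) and take |d_i|.
|d| = [3, 4, 8, 5, 5, 4]
Step 2: Midrank |d_i| (ties get averaged ranks).
ranks: |3|->1, |4|->2.5, |8|->6, |5|->4.5, |5|->4.5, |4|->2.5
Step 3: Attach original signs; sum ranks with positive sign and with negative sign.
W+ = 1 + 4.5 + 2.5 = 8
W- = 2.5 + 6 + 4.5 = 13
(Check: W+ + W- = 21 should equal n(n+1)/2 = 21.)
Step 4: Test statistic W = min(W+, W-) = 8.
Step 5: Ties in |d|, so use the tie-corrected normal approximation.
        E[W] = n(n+1)/4 = 6*7/4 = 10.5.
        Tie groups: |d|=4 (t=2), |d|=5 (t=2); sum(t^3 - t) = 12.
        Var[W] = n(n+1)(2n+1)/24 - sum(t^3-t)/48 = 546/24 - 12/48 = 22.5.
        z = (W - E[W]) / sqrt(Var[W]) = (8 - 10.5) / 4.7434 = -0.5270.
        Two-sided p = 2*Phi(z) = 0.598161.
Step 6: alpha = 0.1. fail to reject H0.

W+ = 8, W- = 13, W = min = 8, p = 0.598161, fail to reject H0.


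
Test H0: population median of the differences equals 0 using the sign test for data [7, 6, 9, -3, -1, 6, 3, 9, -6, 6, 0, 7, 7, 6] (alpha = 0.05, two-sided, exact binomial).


Step 1: Discard zero differences. Original n = 14; n_eff = number of nonzero differences = 13.
Nonzero differences (with sign): +7, +6, +9, -3, -1, +6, +3, +9, -6, +6, +7, +7, +6
Step 2: Count signs: positive = 10, negative = 3.
Step 3: Under H0: P(positive) = 0.5, so the number of positives S ~ Bin(13, 0.5).
Step 4: Two-sided exact p-value = sum of Bin(13,0.5) probabilities at or below the observed probability = 0.092285.
Step 5: alpha = 0.05. fail to reject H0.

n_eff = 13, pos = 10, neg = 3, p = 0.092285, fail to reject H0.


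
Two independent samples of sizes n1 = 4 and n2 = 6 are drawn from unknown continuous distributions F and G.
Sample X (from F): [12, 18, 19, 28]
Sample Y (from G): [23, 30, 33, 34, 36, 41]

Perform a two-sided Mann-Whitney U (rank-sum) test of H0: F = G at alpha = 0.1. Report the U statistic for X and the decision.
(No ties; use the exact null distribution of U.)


Step 1: Combine and sort all 10 observations; assign midranks.
sorted (value, group): (12,X), (18,X), (19,X), (23,Y), (28,X), (30,Y), (33,Y), (34,Y), (36,Y), (41,Y)
ranks: 12->1, 18->2, 19->3, 23->4, 28->5, 30->6, 33->7, 34->8, 36->9, 41->10
Step 2: Rank sum for X: R1 = 1 + 2 + 3 + 5 = 11.
Step 3: U_X = R1 - n1(n1+1)/2 = 11 - 4*5/2 = 11 - 10 = 1.
       U_Y = n1*n2 - U_X = 24 - 1 = 23.
Step 4: No ties, so the exact null distribution of U (based on enumerating the C(10,4) = 210 equally likely rank assignments) gives the two-sided p-value.
Step 5: p-value = 0.019048; compare to alpha = 0.1. reject H0.

U_X = 1, p = 0.019048, reject H0 at alpha = 0.1.


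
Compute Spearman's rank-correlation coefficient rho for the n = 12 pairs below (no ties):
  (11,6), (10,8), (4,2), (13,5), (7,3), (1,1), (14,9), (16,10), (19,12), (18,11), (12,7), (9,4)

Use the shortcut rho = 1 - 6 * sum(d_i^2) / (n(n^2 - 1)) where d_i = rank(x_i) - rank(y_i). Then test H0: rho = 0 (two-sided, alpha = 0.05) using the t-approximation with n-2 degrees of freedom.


Step 1: Rank x and y separately (midranks; no ties here).
rank(x): 11->6, 10->5, 4->2, 13->8, 7->3, 1->1, 14->9, 16->10, 19->12, 18->11, 12->7, 9->4
rank(y): 6->6, 8->8, 2->2, 5->5, 3->3, 1->1, 9->9, 10->10, 12->12, 11->11, 7->7, 4->4
Step 2: d_i = R_x(i) - R_y(i); compute d_i^2.
  (6-6)^2=0, (5-8)^2=9, (2-2)^2=0, (8-5)^2=9, (3-3)^2=0, (1-1)^2=0, (9-9)^2=0, (10-10)^2=0, (12-12)^2=0, (11-11)^2=0, (7-7)^2=0, (4-4)^2=0
sum(d^2) = 18.
Step 3: rho = 1 - 6*18 / (12*(12^2 - 1)) = 1 - 108/1716 = 0.937063.
Step 4: Under H0, t = rho * sqrt((n-2)/(1-rho^2)) = 8.4868 ~ t(10).
Step 5: Two-sided p-value from the t-distribution with 10 df = 0.000007.
Step 6: alpha = 0.05. reject H0.

rho = 0.9371, p = 0.000007, reject H0 at alpha = 0.05.


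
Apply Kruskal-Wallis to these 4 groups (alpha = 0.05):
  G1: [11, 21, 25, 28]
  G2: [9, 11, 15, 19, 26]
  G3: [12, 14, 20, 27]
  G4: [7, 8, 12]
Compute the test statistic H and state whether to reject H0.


Step 1: Combine all N = 16 observations and assign midranks.
sorted (value, group, rank): (7,G4,1), (8,G4,2), (9,G2,3), (11,G1,4.5), (11,G2,4.5), (12,G3,6.5), (12,G4,6.5), (14,G3,8), (15,G2,9), (19,G2,10), (20,G3,11), (21,G1,12), (25,G1,13), (26,G2,14), (27,G3,15), (28,G1,16)
Step 2: Sum ranks within each group.
R_1 = 45.5 (n_1 = 4)
R_2 = 40.5 (n_2 = 5)
R_3 = 40.5 (n_3 = 4)
R_4 = 9.5 (n_4 = 3)
Step 3: H = 12/(N(N+1)) * sum(R_i^2/n_i) - 3(N+1)
     = 12/(16*17) * (45.5^2/4 + 40.5^2/5 + 40.5^2/4 + 9.5^2/3) - 3*17
     = 0.044118 * 1285.76 - 51
     = 5.724632.
Step 4: Ties present; correction factor C = 1 - 12/(16^3 - 16) = 0.997059. Corrected H = 5.724632 / 0.997059 = 5.741519.
Step 5: Under H0, H ~ chi^2(3); p-value = 0.124886.
Step 6: alpha = 0.05. fail to reject H0.

H = 5.7415, df = 3, p = 0.124886, fail to reject H0.


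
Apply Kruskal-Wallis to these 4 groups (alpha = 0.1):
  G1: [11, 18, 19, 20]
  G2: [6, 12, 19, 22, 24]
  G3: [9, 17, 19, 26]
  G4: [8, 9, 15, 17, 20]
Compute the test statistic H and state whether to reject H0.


Step 1: Combine all N = 18 observations and assign midranks.
sorted (value, group, rank): (6,G2,1), (8,G4,2), (9,G3,3.5), (9,G4,3.5), (11,G1,5), (12,G2,6), (15,G4,7), (17,G3,8.5), (17,G4,8.5), (18,G1,10), (19,G1,12), (19,G2,12), (19,G3,12), (20,G1,14.5), (20,G4,14.5), (22,G2,16), (24,G2,17), (26,G3,18)
Step 2: Sum ranks within each group.
R_1 = 41.5 (n_1 = 4)
R_2 = 52 (n_2 = 5)
R_3 = 42 (n_3 = 4)
R_4 = 35.5 (n_4 = 5)
Step 3: H = 12/(N(N+1)) * sum(R_i^2/n_i) - 3(N+1)
     = 12/(18*19) * (41.5^2/4 + 52^2/5 + 42^2/4 + 35.5^2/5) - 3*19
     = 0.035088 * 1664.41 - 57
     = 1.400439.
Step 4: Ties present; correction factor C = 1 - 42/(18^3 - 18) = 0.992776. Corrected H = 1.400439 / 0.992776 = 1.410629.
Step 5: Under H0, H ~ chi^2(3); p-value = 0.703045.
Step 6: alpha = 0.1. fail to reject H0.

H = 1.4106, df = 3, p = 0.703045, fail to reject H0.


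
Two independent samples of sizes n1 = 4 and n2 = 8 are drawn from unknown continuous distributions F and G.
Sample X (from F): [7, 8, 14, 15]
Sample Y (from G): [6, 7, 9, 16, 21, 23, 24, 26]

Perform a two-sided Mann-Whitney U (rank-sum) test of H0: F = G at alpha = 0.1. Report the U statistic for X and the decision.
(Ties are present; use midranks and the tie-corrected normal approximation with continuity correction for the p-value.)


Step 1: Combine and sort all 12 observations; assign midranks.
sorted (value, group): (6,Y), (7,X), (7,Y), (8,X), (9,Y), (14,X), (15,X), (16,Y), (21,Y), (23,Y), (24,Y), (26,Y)
ranks: 6->1, 7->2.5, 7->2.5, 8->4, 9->5, 14->6, 15->7, 16->8, 21->9, 23->10, 24->11, 26->12
Step 2: Rank sum for X: R1 = 2.5 + 4 + 6 + 7 = 19.5.
Step 3: U_X = R1 - n1(n1+1)/2 = 19.5 - 4*5/2 = 19.5 - 10 = 9.5.
       U_Y = n1*n2 - U_X = 32 - 9.5 = 22.5.
Step 4: Ties are present, so use the tie-corrected normal approximation (with continuity correction) for the p-value.
Step 5: p-value = 0.307332; compare to alpha = 0.1. fail to reject H0.

U_X = 9.5, p = 0.307332, fail to reject H0 at alpha = 0.1.


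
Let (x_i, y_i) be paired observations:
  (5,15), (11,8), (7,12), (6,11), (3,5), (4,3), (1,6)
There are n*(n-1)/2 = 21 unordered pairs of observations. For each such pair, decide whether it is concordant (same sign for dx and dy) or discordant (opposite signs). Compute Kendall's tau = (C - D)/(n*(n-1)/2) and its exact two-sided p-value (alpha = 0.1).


Step 1: Enumerate the 21 unordered pairs (i,j) with i<j and classify each by sign(x_j-x_i) * sign(y_j-y_i).
  (1,2):dx=+6,dy=-7->D; (1,3):dx=+2,dy=-3->D; (1,4):dx=+1,dy=-4->D; (1,5):dx=-2,dy=-10->C
  (1,6):dx=-1,dy=-12->C; (1,7):dx=-4,dy=-9->C; (2,3):dx=-4,dy=+4->D; (2,4):dx=-5,dy=+3->D
  (2,5):dx=-8,dy=-3->C; (2,6):dx=-7,dy=-5->C; (2,7):dx=-10,dy=-2->C; (3,4):dx=-1,dy=-1->C
  (3,5):dx=-4,dy=-7->C; (3,6):dx=-3,dy=-9->C; (3,7):dx=-6,dy=-6->C; (4,5):dx=-3,dy=-6->C
  (4,6):dx=-2,dy=-8->C; (4,7):dx=-5,dy=-5->C; (5,6):dx=+1,dy=-2->D; (5,7):dx=-2,dy=+1->D
  (6,7):dx=-3,dy=+3->D
Step 2: C = 13, D = 8, total pairs = 21.
Step 3: tau = (C - D)/(n(n-1)/2) = (13 - 8)/21 = 0.238095.
Step 4: Exact two-sided p-value (enumerate n! = 5040 permutations of y under H0): p = 0.561905.
Step 5: alpha = 0.1. fail to reject H0.

tau_b = 0.2381 (C=13, D=8), p = 0.561905, fail to reject H0.


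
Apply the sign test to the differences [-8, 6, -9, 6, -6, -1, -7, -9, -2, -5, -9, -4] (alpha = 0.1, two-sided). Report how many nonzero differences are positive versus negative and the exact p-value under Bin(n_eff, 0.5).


Step 1: Discard zero differences. Original n = 12; n_eff = number of nonzero differences = 12.
Nonzero differences (with sign): -8, +6, -9, +6, -6, -1, -7, -9, -2, -5, -9, -4
Step 2: Count signs: positive = 2, negative = 10.
Step 3: Under H0: P(positive) = 0.5, so the number of positives S ~ Bin(12, 0.5).
Step 4: Two-sided exact p-value = sum of Bin(12,0.5) probabilities at or below the observed probability = 0.038574.
Step 5: alpha = 0.1. reject H0.

n_eff = 12, pos = 2, neg = 10, p = 0.038574, reject H0.


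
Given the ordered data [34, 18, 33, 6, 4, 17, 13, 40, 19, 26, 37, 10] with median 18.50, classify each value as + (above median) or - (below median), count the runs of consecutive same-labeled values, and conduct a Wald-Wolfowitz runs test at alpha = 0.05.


Step 1: Compute median = 18.50; label A = above, B = below.
Labels in order: ABABBBBAAAAB  (n_A = 6, n_B = 6)
Step 2: Count runs R = 6.
Step 3: Under H0 (random ordering), E[R] = 2*n_A*n_B/(n_A+n_B) + 1 = 2*6*6/12 + 1 = 7.0000.
        Var[R] = 2*n_A*n_B*(2*n_A*n_B - n_A - n_B) / ((n_A+n_B)^2 * (n_A+n_B-1)) = 4320/1584 = 2.7273.
        SD[R] = 1.6514.
Step 4: Continuity-corrected z = (R + 0.5 - E[R]) / SD[R] = (6 + 0.5 - 7.0000) / 1.6514 = -0.3028.
Step 5: Two-sided p-value via normal approximation = 2*(1 - Phi(|z|)) = 0.762069.
Step 6: alpha = 0.05. fail to reject H0.

R = 6, z = -0.3028, p = 0.762069, fail to reject H0.


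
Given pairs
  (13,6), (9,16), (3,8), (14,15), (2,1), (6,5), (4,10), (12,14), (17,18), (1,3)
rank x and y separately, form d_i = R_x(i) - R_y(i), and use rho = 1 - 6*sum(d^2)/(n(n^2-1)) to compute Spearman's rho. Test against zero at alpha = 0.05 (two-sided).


Step 1: Rank x and y separately (midranks; no ties here).
rank(x): 13->8, 9->6, 3->3, 14->9, 2->2, 6->5, 4->4, 12->7, 17->10, 1->1
rank(y): 6->4, 16->9, 8->5, 15->8, 1->1, 5->3, 10->6, 14->7, 18->10, 3->2
Step 2: d_i = R_x(i) - R_y(i); compute d_i^2.
  (8-4)^2=16, (6-9)^2=9, (3-5)^2=4, (9-8)^2=1, (2-1)^2=1, (5-3)^2=4, (4-6)^2=4, (7-7)^2=0, (10-10)^2=0, (1-2)^2=1
sum(d^2) = 40.
Step 3: rho = 1 - 6*40 / (10*(10^2 - 1)) = 1 - 240/990 = 0.757576.
Step 4: Under H0, t = rho * sqrt((n-2)/(1-rho^2)) = 3.2827 ~ t(8).
Step 5: Two-sided p-value from the t-distribution with 8 df = 0.011143.
Step 6: alpha = 0.05. reject H0.

rho = 0.7576, p = 0.011143, reject H0 at alpha = 0.05.


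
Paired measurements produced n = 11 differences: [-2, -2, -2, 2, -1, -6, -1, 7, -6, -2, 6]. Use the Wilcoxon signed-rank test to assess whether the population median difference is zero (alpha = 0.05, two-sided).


Step 1: Drop any zero differences (none here) and take |d_i|.
|d| = [2, 2, 2, 2, 1, 6, 1, 7, 6, 2, 6]
Step 2: Midrank |d_i| (ties get averaged ranks).
ranks: |2|->5, |2|->5, |2|->5, |2|->5, |1|->1.5, |6|->9, |1|->1.5, |7|->11, |6|->9, |2|->5, |6|->9
Step 3: Attach original signs; sum ranks with positive sign and with negative sign.
W+ = 5 + 11 + 9 = 25
W- = 5 + 5 + 5 + 1.5 + 9 + 1.5 + 9 + 5 = 41
(Check: W+ + W- = 66 should equal n(n+1)/2 = 66.)
Step 4: Test statistic W = min(W+, W-) = 25.
Step 5: Ties in |d|, so use the tie-corrected normal approximation.
        E[W] = n(n+1)/4 = 11*12/4 = 33.
        Tie groups: |d|=1 (t=2), |d|=2 (t=5), |d|=6 (t=3); sum(t^3 - t) = 150.
        Var[W] = n(n+1)(2n+1)/24 - sum(t^3-t)/48 = 3036/24 - 150/48 = 123.375.
        z = (W - E[W]) / sqrt(Var[W]) = (25 - 33) / 11.1074 = -0.7202.
        Two-sided p = 2*Phi(z) = 0.471378.
Step 6: alpha = 0.05. fail to reject H0.

W+ = 25, W- = 41, W = min = 25, p = 0.471378, fail to reject H0.


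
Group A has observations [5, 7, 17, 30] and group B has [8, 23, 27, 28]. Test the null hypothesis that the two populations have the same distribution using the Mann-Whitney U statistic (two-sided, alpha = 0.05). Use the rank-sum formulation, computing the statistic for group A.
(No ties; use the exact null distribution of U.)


Step 1: Combine and sort all 8 observations; assign midranks.
sorted (value, group): (5,X), (7,X), (8,Y), (17,X), (23,Y), (27,Y), (28,Y), (30,X)
ranks: 5->1, 7->2, 8->3, 17->4, 23->5, 27->6, 28->7, 30->8
Step 2: Rank sum for X: R1 = 1 + 2 + 4 + 8 = 15.
Step 3: U_X = R1 - n1(n1+1)/2 = 15 - 4*5/2 = 15 - 10 = 5.
       U_Y = n1*n2 - U_X = 16 - 5 = 11.
Step 4: No ties, so the exact null distribution of U (based on enumerating the C(8,4) = 70 equally likely rank assignments) gives the two-sided p-value.
Step 5: p-value = 0.485714; compare to alpha = 0.05. fail to reject H0.

U_X = 5, p = 0.485714, fail to reject H0 at alpha = 0.05.


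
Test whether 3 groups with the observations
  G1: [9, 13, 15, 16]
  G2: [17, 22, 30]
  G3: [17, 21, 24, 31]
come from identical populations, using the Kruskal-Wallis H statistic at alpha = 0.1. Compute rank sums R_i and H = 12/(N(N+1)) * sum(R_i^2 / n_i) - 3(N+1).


Step 1: Combine all N = 11 observations and assign midranks.
sorted (value, group, rank): (9,G1,1), (13,G1,2), (15,G1,3), (16,G1,4), (17,G2,5.5), (17,G3,5.5), (21,G3,7), (22,G2,8), (24,G3,9), (30,G2,10), (31,G3,11)
Step 2: Sum ranks within each group.
R_1 = 10 (n_1 = 4)
R_2 = 23.5 (n_2 = 3)
R_3 = 32.5 (n_3 = 4)
Step 3: H = 12/(N(N+1)) * sum(R_i^2/n_i) - 3(N+1)
     = 12/(11*12) * (10^2/4 + 23.5^2/3 + 32.5^2/4) - 3*12
     = 0.090909 * 473.146 - 36
     = 7.013258.
Step 4: Ties present; correction factor C = 1 - 6/(11^3 - 11) = 0.995455. Corrected H = 7.013258 / 0.995455 = 7.045282.
Step 5: Under H0, H ~ chi^2(2); p-value = 0.029521.
Step 6: alpha = 0.1. reject H0.

H = 7.0453, df = 2, p = 0.029521, reject H0.


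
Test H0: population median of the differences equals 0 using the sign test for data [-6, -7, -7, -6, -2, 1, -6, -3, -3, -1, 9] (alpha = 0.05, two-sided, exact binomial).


Step 1: Discard zero differences. Original n = 11; n_eff = number of nonzero differences = 11.
Nonzero differences (with sign): -6, -7, -7, -6, -2, +1, -6, -3, -3, -1, +9
Step 2: Count signs: positive = 2, negative = 9.
Step 3: Under H0: P(positive) = 0.5, so the number of positives S ~ Bin(11, 0.5).
Step 4: Two-sided exact p-value = sum of Bin(11,0.5) probabilities at or below the observed probability = 0.065430.
Step 5: alpha = 0.05. fail to reject H0.

n_eff = 11, pos = 2, neg = 9, p = 0.065430, fail to reject H0.


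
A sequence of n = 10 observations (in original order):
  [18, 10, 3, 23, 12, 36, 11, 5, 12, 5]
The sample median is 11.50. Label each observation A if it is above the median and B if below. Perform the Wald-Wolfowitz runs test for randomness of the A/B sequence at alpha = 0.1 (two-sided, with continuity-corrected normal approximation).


Step 1: Compute median = 11.50; label A = above, B = below.
Labels in order: ABBAAABBAB  (n_A = 5, n_B = 5)
Step 2: Count runs R = 6.
Step 3: Under H0 (random ordering), E[R] = 2*n_A*n_B/(n_A+n_B) + 1 = 2*5*5/10 + 1 = 6.0000.
        Var[R] = 2*n_A*n_B*(2*n_A*n_B - n_A - n_B) / ((n_A+n_B)^2 * (n_A+n_B-1)) = 2000/900 = 2.2222.
        SD[R] = 1.4907.
Step 4: R = E[R], so z = 0 with no continuity correction.
Step 5: Two-sided p-value via normal approximation = 2*(1 - Phi(|z|)) = 1.000000.
Step 6: alpha = 0.1. fail to reject H0.

R = 6, z = 0.0000, p = 1.000000, fail to reject H0.


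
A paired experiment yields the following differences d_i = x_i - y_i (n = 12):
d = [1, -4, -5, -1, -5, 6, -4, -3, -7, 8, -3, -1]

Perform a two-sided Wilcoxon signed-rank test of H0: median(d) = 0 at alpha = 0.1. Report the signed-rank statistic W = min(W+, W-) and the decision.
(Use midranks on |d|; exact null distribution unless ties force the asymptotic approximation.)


Step 1: Drop any zero differences (none here) and take |d_i|.
|d| = [1, 4, 5, 1, 5, 6, 4, 3, 7, 8, 3, 1]
Step 2: Midrank |d_i| (ties get averaged ranks).
ranks: |1|->2, |4|->6.5, |5|->8.5, |1|->2, |5|->8.5, |6|->10, |4|->6.5, |3|->4.5, |7|->11, |8|->12, |3|->4.5, |1|->2
Step 3: Attach original signs; sum ranks with positive sign and with negative sign.
W+ = 2 + 10 + 12 = 24
W- = 6.5 + 8.5 + 2 + 8.5 + 6.5 + 4.5 + 11 + 4.5 + 2 = 54
(Check: W+ + W- = 78 should equal n(n+1)/2 = 78.)
Step 4: Test statistic W = min(W+, W-) = 24.
Step 5: Ties in |d|, so use the tie-corrected normal approximation.
        E[W] = n(n+1)/4 = 12*13/4 = 39.
        Tie groups: |d|=1 (t=3), |d|=3 (t=2), |d|=4 (t=2), |d|=5 (t=2); sum(t^3 - t) = 42.
        Var[W] = n(n+1)(2n+1)/24 - sum(t^3-t)/48 = 3900/24 - 42/48 = 161.625.
        z = (W - E[W]) / sqrt(Var[W]) = (24 - 39) / 12.7132 = -1.1799.
        Two-sided p = 2*Phi(z) = 0.238049.
Step 6: alpha = 0.1. fail to reject H0.

W+ = 24, W- = 54, W = min = 24, p = 0.238049, fail to reject H0.


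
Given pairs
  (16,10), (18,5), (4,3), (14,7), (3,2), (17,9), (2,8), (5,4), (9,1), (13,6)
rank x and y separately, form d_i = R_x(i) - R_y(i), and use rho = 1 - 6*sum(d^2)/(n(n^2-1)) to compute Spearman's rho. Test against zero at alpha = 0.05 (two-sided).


Step 1: Rank x and y separately (midranks; no ties here).
rank(x): 16->8, 18->10, 4->3, 14->7, 3->2, 17->9, 2->1, 5->4, 9->5, 13->6
rank(y): 10->10, 5->5, 3->3, 7->7, 2->2, 9->9, 8->8, 4->4, 1->1, 6->6
Step 2: d_i = R_x(i) - R_y(i); compute d_i^2.
  (8-10)^2=4, (10-5)^2=25, (3-3)^2=0, (7-7)^2=0, (2-2)^2=0, (9-9)^2=0, (1-8)^2=49, (4-4)^2=0, (5-1)^2=16, (6-6)^2=0
sum(d^2) = 94.
Step 3: rho = 1 - 6*94 / (10*(10^2 - 1)) = 1 - 564/990 = 0.430303.
Step 4: Under H0, t = rho * sqrt((n-2)/(1-rho^2)) = 1.3483 ~ t(8).
Step 5: Two-sided p-value from the t-distribution with 8 df = 0.214492.
Step 6: alpha = 0.05. fail to reject H0.

rho = 0.4303, p = 0.214492, fail to reject H0 at alpha = 0.05.


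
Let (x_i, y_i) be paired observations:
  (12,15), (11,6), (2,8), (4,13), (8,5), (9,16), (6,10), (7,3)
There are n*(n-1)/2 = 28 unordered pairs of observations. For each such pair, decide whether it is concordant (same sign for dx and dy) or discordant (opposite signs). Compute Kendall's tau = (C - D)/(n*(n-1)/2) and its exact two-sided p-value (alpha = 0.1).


Step 1: Enumerate the 28 unordered pairs (i,j) with i<j and classify each by sign(x_j-x_i) * sign(y_j-y_i).
  (1,2):dx=-1,dy=-9->C; (1,3):dx=-10,dy=-7->C; (1,4):dx=-8,dy=-2->C; (1,5):dx=-4,dy=-10->C
  (1,6):dx=-3,dy=+1->D; (1,7):dx=-6,dy=-5->C; (1,8):dx=-5,dy=-12->C; (2,3):dx=-9,dy=+2->D
  (2,4):dx=-7,dy=+7->D; (2,5):dx=-3,dy=-1->C; (2,6):dx=-2,dy=+10->D; (2,7):dx=-5,dy=+4->D
  (2,8):dx=-4,dy=-3->C; (3,4):dx=+2,dy=+5->C; (3,5):dx=+6,dy=-3->D; (3,6):dx=+7,dy=+8->C
  (3,7):dx=+4,dy=+2->C; (3,8):dx=+5,dy=-5->D; (4,5):dx=+4,dy=-8->D; (4,6):dx=+5,dy=+3->C
  (4,7):dx=+2,dy=-3->D; (4,8):dx=+3,dy=-10->D; (5,6):dx=+1,dy=+11->C; (5,7):dx=-2,dy=+5->D
  (5,8):dx=-1,dy=-2->C; (6,7):dx=-3,dy=-6->C; (6,8):dx=-2,dy=-13->C; (7,8):dx=+1,dy=-7->D
Step 2: C = 16, D = 12, total pairs = 28.
Step 3: tau = (C - D)/(n(n-1)/2) = (16 - 12)/28 = 0.142857.
Step 4: Exact two-sided p-value (enumerate n! = 40320 permutations of y under H0): p = 0.719544.
Step 5: alpha = 0.1. fail to reject H0.

tau_b = 0.1429 (C=16, D=12), p = 0.719544, fail to reject H0.


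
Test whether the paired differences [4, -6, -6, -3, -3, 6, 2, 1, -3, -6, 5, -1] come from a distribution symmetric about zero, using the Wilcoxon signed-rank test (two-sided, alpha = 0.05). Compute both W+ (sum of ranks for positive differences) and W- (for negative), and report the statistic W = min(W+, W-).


Step 1: Drop any zero differences (none here) and take |d_i|.
|d| = [4, 6, 6, 3, 3, 6, 2, 1, 3, 6, 5, 1]
Step 2: Midrank |d_i| (ties get averaged ranks).
ranks: |4|->7, |6|->10.5, |6|->10.5, |3|->5, |3|->5, |6|->10.5, |2|->3, |1|->1.5, |3|->5, |6|->10.5, |5|->8, |1|->1.5
Step 3: Attach original signs; sum ranks with positive sign and with negative sign.
W+ = 7 + 10.5 + 3 + 1.5 + 8 = 30
W- = 10.5 + 10.5 + 5 + 5 + 5 + 10.5 + 1.5 = 48
(Check: W+ + W- = 78 should equal n(n+1)/2 = 78.)
Step 4: Test statistic W = min(W+, W-) = 30.
Step 5: Ties in |d|, so use the tie-corrected normal approximation.
        E[W] = n(n+1)/4 = 12*13/4 = 39.
        Tie groups: |d|=1 (t=2), |d|=3 (t=3), |d|=6 (t=4); sum(t^3 - t) = 90.
        Var[W] = n(n+1)(2n+1)/24 - sum(t^3-t)/48 = 3900/24 - 90/48 = 160.625.
        z = (W - E[W]) / sqrt(Var[W]) = (30 - 39) / 12.6738 = -0.7101.
        Two-sided p = 2*Phi(z) = 0.477625.
Step 6: alpha = 0.05. fail to reject H0.

W+ = 30, W- = 48, W = min = 30, p = 0.477625, fail to reject H0.


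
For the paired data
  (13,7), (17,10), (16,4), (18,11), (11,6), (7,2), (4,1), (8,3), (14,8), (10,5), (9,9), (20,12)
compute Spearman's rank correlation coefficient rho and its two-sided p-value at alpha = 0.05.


Step 1: Rank x and y separately (midranks; no ties here).
rank(x): 13->7, 17->10, 16->9, 18->11, 11->6, 7->2, 4->1, 8->3, 14->8, 10->5, 9->4, 20->12
rank(y): 7->7, 10->10, 4->4, 11->11, 6->6, 2->2, 1->1, 3->3, 8->8, 5->5, 9->9, 12->12
Step 2: d_i = R_x(i) - R_y(i); compute d_i^2.
  (7-7)^2=0, (10-10)^2=0, (9-4)^2=25, (11-11)^2=0, (6-6)^2=0, (2-2)^2=0, (1-1)^2=0, (3-3)^2=0, (8-8)^2=0, (5-5)^2=0, (4-9)^2=25, (12-12)^2=0
sum(d^2) = 50.
Step 3: rho = 1 - 6*50 / (12*(12^2 - 1)) = 1 - 300/1716 = 0.825175.
Step 4: Under H0, t = rho * sqrt((n-2)/(1-rho^2)) = 4.6195 ~ t(10).
Step 5: Two-sided p-value from the t-distribution with 10 df = 0.000951.
Step 6: alpha = 0.05. reject H0.

rho = 0.8252, p = 0.000951, reject H0 at alpha = 0.05.


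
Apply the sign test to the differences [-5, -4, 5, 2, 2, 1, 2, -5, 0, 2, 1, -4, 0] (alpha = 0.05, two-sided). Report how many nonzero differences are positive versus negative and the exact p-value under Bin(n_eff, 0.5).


Step 1: Discard zero differences. Original n = 13; n_eff = number of nonzero differences = 11.
Nonzero differences (with sign): -5, -4, +5, +2, +2, +1, +2, -5, +2, +1, -4
Step 2: Count signs: positive = 7, negative = 4.
Step 3: Under H0: P(positive) = 0.5, so the number of positives S ~ Bin(11, 0.5).
Step 4: Two-sided exact p-value = sum of Bin(11,0.5) probabilities at or below the observed probability = 0.548828.
Step 5: alpha = 0.05. fail to reject H0.

n_eff = 11, pos = 7, neg = 4, p = 0.548828, fail to reject H0.


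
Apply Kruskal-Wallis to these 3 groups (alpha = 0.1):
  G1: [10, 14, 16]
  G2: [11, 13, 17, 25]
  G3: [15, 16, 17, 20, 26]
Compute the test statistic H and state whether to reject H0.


Step 1: Combine all N = 12 observations and assign midranks.
sorted (value, group, rank): (10,G1,1), (11,G2,2), (13,G2,3), (14,G1,4), (15,G3,5), (16,G1,6.5), (16,G3,6.5), (17,G2,8.5), (17,G3,8.5), (20,G3,10), (25,G2,11), (26,G3,12)
Step 2: Sum ranks within each group.
R_1 = 11.5 (n_1 = 3)
R_2 = 24.5 (n_2 = 4)
R_3 = 42 (n_3 = 5)
Step 3: H = 12/(N(N+1)) * sum(R_i^2/n_i) - 3(N+1)
     = 12/(12*13) * (11.5^2/3 + 24.5^2/4 + 42^2/5) - 3*13
     = 0.076923 * 546.946 - 39
     = 3.072756.
Step 4: Ties present; correction factor C = 1 - 12/(12^3 - 12) = 0.993007. Corrected H = 3.072756 / 0.993007 = 3.094396.
Step 5: Under H0, H ~ chi^2(2); p-value = 0.212844.
Step 6: alpha = 0.1. fail to reject H0.

H = 3.0944, df = 2, p = 0.212844, fail to reject H0.


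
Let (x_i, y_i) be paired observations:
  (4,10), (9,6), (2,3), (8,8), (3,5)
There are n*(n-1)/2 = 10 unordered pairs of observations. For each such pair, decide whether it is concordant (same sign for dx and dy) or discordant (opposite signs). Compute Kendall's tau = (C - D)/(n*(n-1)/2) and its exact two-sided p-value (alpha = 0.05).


Step 1: Enumerate the 10 unordered pairs (i,j) with i<j and classify each by sign(x_j-x_i) * sign(y_j-y_i).
  (1,2):dx=+5,dy=-4->D; (1,3):dx=-2,dy=-7->C; (1,4):dx=+4,dy=-2->D; (1,5):dx=-1,dy=-5->C
  (2,3):dx=-7,dy=-3->C; (2,4):dx=-1,dy=+2->D; (2,5):dx=-6,dy=-1->C; (3,4):dx=+6,dy=+5->C
  (3,5):dx=+1,dy=+2->C; (4,5):dx=-5,dy=-3->C
Step 2: C = 7, D = 3, total pairs = 10.
Step 3: tau = (C - D)/(n(n-1)/2) = (7 - 3)/10 = 0.400000.
Step 4: Exact two-sided p-value (enumerate n! = 120 permutations of y under H0): p = 0.483333.
Step 5: alpha = 0.05. fail to reject H0.

tau_b = 0.4000 (C=7, D=3), p = 0.483333, fail to reject H0.


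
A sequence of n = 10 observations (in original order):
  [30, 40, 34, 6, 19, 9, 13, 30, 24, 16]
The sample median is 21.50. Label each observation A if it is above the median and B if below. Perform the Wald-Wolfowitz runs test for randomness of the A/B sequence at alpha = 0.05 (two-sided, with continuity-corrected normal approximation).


Step 1: Compute median = 21.50; label A = above, B = below.
Labels in order: AAABBBBAAB  (n_A = 5, n_B = 5)
Step 2: Count runs R = 4.
Step 3: Under H0 (random ordering), E[R] = 2*n_A*n_B/(n_A+n_B) + 1 = 2*5*5/10 + 1 = 6.0000.
        Var[R] = 2*n_A*n_B*(2*n_A*n_B - n_A - n_B) / ((n_A+n_B)^2 * (n_A+n_B-1)) = 2000/900 = 2.2222.
        SD[R] = 1.4907.
Step 4: Continuity-corrected z = (R + 0.5 - E[R]) / SD[R] = (4 + 0.5 - 6.0000) / 1.4907 = -1.0062.
Step 5: Two-sided p-value via normal approximation = 2*(1 - Phi(|z|)) = 0.314305.
Step 6: alpha = 0.05. fail to reject H0.

R = 4, z = -1.0062, p = 0.314305, fail to reject H0.


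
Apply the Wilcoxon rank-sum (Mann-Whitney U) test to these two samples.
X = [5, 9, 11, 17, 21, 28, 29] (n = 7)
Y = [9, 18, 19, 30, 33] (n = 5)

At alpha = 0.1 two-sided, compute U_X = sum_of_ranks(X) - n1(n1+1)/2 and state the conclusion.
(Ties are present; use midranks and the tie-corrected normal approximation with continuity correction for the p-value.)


Step 1: Combine and sort all 12 observations; assign midranks.
sorted (value, group): (5,X), (9,X), (9,Y), (11,X), (17,X), (18,Y), (19,Y), (21,X), (28,X), (29,X), (30,Y), (33,Y)
ranks: 5->1, 9->2.5, 9->2.5, 11->4, 17->5, 18->6, 19->7, 21->8, 28->9, 29->10, 30->11, 33->12
Step 2: Rank sum for X: R1 = 1 + 2.5 + 4 + 5 + 8 + 9 + 10 = 39.5.
Step 3: U_X = R1 - n1(n1+1)/2 = 39.5 - 7*8/2 = 39.5 - 28 = 11.5.
       U_Y = n1*n2 - U_X = 35 - 11.5 = 23.5.
Step 4: Ties are present, so use the tie-corrected normal approximation (with continuity correction) for the p-value.
Step 5: p-value = 0.370914; compare to alpha = 0.1. fail to reject H0.

U_X = 11.5, p = 0.370914, fail to reject H0 at alpha = 0.1.


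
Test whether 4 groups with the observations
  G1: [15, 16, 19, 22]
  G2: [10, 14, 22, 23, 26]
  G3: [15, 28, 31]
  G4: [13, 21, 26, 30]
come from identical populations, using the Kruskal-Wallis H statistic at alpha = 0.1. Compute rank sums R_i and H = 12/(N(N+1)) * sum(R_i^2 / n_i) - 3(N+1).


Step 1: Combine all N = 16 observations and assign midranks.
sorted (value, group, rank): (10,G2,1), (13,G4,2), (14,G2,3), (15,G1,4.5), (15,G3,4.5), (16,G1,6), (19,G1,7), (21,G4,8), (22,G1,9.5), (22,G2,9.5), (23,G2,11), (26,G2,12.5), (26,G4,12.5), (28,G3,14), (30,G4,15), (31,G3,16)
Step 2: Sum ranks within each group.
R_1 = 27 (n_1 = 4)
R_2 = 37 (n_2 = 5)
R_3 = 34.5 (n_3 = 3)
R_4 = 37.5 (n_4 = 4)
Step 3: H = 12/(N(N+1)) * sum(R_i^2/n_i) - 3(N+1)
     = 12/(16*17) * (27^2/4 + 37^2/5 + 34.5^2/3 + 37.5^2/4) - 3*17
     = 0.044118 * 1204.36 - 51
     = 2.133640.
Step 4: Ties present; correction factor C = 1 - 18/(16^3 - 16) = 0.995588. Corrected H = 2.133640 / 0.995588 = 2.143095.
Step 5: Under H0, H ~ chi^2(3); p-value = 0.543244.
Step 6: alpha = 0.1. fail to reject H0.

H = 2.1431, df = 3, p = 0.543244, fail to reject H0.


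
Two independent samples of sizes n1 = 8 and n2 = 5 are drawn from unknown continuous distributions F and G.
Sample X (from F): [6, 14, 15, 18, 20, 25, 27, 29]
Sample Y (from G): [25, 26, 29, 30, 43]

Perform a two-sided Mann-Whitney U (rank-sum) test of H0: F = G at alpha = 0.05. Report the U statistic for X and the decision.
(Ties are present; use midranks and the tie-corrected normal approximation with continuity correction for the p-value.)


Step 1: Combine and sort all 13 observations; assign midranks.
sorted (value, group): (6,X), (14,X), (15,X), (18,X), (20,X), (25,X), (25,Y), (26,Y), (27,X), (29,X), (29,Y), (30,Y), (43,Y)
ranks: 6->1, 14->2, 15->3, 18->4, 20->5, 25->6.5, 25->6.5, 26->8, 27->9, 29->10.5, 29->10.5, 30->12, 43->13
Step 2: Rank sum for X: R1 = 1 + 2 + 3 + 4 + 5 + 6.5 + 9 + 10.5 = 41.
Step 3: U_X = R1 - n1(n1+1)/2 = 41 - 8*9/2 = 41 - 36 = 5.
       U_Y = n1*n2 - U_X = 40 - 5 = 35.
Step 4: Ties are present, so use the tie-corrected normal approximation (with continuity correction) for the p-value.
Step 5: p-value = 0.033301; compare to alpha = 0.05. reject H0.

U_X = 5, p = 0.033301, reject H0 at alpha = 0.05.


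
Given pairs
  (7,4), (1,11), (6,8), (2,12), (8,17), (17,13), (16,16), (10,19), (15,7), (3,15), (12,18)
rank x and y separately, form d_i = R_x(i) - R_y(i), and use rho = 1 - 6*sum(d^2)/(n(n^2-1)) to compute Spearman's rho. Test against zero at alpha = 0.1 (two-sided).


Step 1: Rank x and y separately (midranks; no ties here).
rank(x): 7->5, 1->1, 6->4, 2->2, 8->6, 17->11, 16->10, 10->7, 15->9, 3->3, 12->8
rank(y): 4->1, 11->4, 8->3, 12->5, 17->9, 13->6, 16->8, 19->11, 7->2, 15->7, 18->10
Step 2: d_i = R_x(i) - R_y(i); compute d_i^2.
  (5-1)^2=16, (1-4)^2=9, (4-3)^2=1, (2-5)^2=9, (6-9)^2=9, (11-6)^2=25, (10-8)^2=4, (7-11)^2=16, (9-2)^2=49, (3-7)^2=16, (8-10)^2=4
sum(d^2) = 158.
Step 3: rho = 1 - 6*158 / (11*(11^2 - 1)) = 1 - 948/1320 = 0.281818.
Step 4: Under H0, t = rho * sqrt((n-2)/(1-rho^2)) = 0.8812 ~ t(9).
Step 5: Two-sided p-value from the t-distribution with 9 df = 0.401145.
Step 6: alpha = 0.1. fail to reject H0.

rho = 0.2818, p = 0.401145, fail to reject H0 at alpha = 0.1.


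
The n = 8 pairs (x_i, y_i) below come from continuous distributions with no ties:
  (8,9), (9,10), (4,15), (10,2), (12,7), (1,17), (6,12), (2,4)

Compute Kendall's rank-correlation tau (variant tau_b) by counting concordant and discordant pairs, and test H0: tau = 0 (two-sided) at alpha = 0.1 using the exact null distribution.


Step 1: Enumerate the 28 unordered pairs (i,j) with i<j and classify each by sign(x_j-x_i) * sign(y_j-y_i).
  (1,2):dx=+1,dy=+1->C; (1,3):dx=-4,dy=+6->D; (1,4):dx=+2,dy=-7->D; (1,5):dx=+4,dy=-2->D
  (1,6):dx=-7,dy=+8->D; (1,7):dx=-2,dy=+3->D; (1,8):dx=-6,dy=-5->C; (2,3):dx=-5,dy=+5->D
  (2,4):dx=+1,dy=-8->D; (2,5):dx=+3,dy=-3->D; (2,6):dx=-8,dy=+7->D; (2,7):dx=-3,dy=+2->D
  (2,8):dx=-7,dy=-6->C; (3,4):dx=+6,dy=-13->D; (3,5):dx=+8,dy=-8->D; (3,6):dx=-3,dy=+2->D
  (3,7):dx=+2,dy=-3->D; (3,8):dx=-2,dy=-11->C; (4,5):dx=+2,dy=+5->C; (4,6):dx=-9,dy=+15->D
  (4,7):dx=-4,dy=+10->D; (4,8):dx=-8,dy=+2->D; (5,6):dx=-11,dy=+10->D; (5,7):dx=-6,dy=+5->D
  (5,8):dx=-10,dy=-3->C; (6,7):dx=+5,dy=-5->D; (6,8):dx=+1,dy=-13->D; (7,8):dx=-4,dy=-8->C
Step 2: C = 7, D = 21, total pairs = 28.
Step 3: tau = (C - D)/(n(n-1)/2) = (7 - 21)/28 = -0.500000.
Step 4: Exact two-sided p-value (enumerate n! = 40320 permutations of y under H0): p = 0.108681.
Step 5: alpha = 0.1. fail to reject H0.

tau_b = -0.5000 (C=7, D=21), p = 0.108681, fail to reject H0.


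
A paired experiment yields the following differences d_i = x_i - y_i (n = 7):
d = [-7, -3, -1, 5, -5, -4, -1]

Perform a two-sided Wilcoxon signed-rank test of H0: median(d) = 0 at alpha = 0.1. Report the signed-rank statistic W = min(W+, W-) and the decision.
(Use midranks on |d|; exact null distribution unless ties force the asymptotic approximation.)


Step 1: Drop any zero differences (none here) and take |d_i|.
|d| = [7, 3, 1, 5, 5, 4, 1]
Step 2: Midrank |d_i| (ties get averaged ranks).
ranks: |7|->7, |3|->3, |1|->1.5, |5|->5.5, |5|->5.5, |4|->4, |1|->1.5
Step 3: Attach original signs; sum ranks with positive sign and with negative sign.
W+ = 5.5 = 5.5
W- = 7 + 3 + 1.5 + 5.5 + 4 + 1.5 = 22.5
(Check: W+ + W- = 28 should equal n(n+1)/2 = 28.)
Step 4: Test statistic W = min(W+, W-) = 5.5.
Step 5: Ties in |d|, so use the tie-corrected normal approximation.
        E[W] = n(n+1)/4 = 7*8/4 = 14.
        Tie groups: |d|=1 (t=2), |d|=5 (t=2); sum(t^3 - t) = 12.
        Var[W] = n(n+1)(2n+1)/24 - sum(t^3-t)/48 = 840/24 - 12/48 = 34.75.
        z = (W - E[W]) / sqrt(Var[W]) = (5.5 - 14) / 5.8949 = -1.4419.
        Two-sided p = 2*Phi(z) = 0.149325.
Step 6: alpha = 0.1. fail to reject H0.

W+ = 5.5, W- = 22.5, W = min = 5.5, p = 0.149325, fail to reject H0.


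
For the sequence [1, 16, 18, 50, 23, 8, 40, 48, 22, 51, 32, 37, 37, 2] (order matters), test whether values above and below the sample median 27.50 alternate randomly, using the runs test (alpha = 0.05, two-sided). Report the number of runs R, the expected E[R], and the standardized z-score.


Step 1: Compute median = 27.50; label A = above, B = below.
Labels in order: BBBABBAABAAAAB  (n_A = 7, n_B = 7)
Step 2: Count runs R = 7.
Step 3: Under H0 (random ordering), E[R] = 2*n_A*n_B/(n_A+n_B) + 1 = 2*7*7/14 + 1 = 8.0000.
        Var[R] = 2*n_A*n_B*(2*n_A*n_B - n_A - n_B) / ((n_A+n_B)^2 * (n_A+n_B-1)) = 8232/2548 = 3.2308.
        SD[R] = 1.7974.
Step 4: Continuity-corrected z = (R + 0.5 - E[R]) / SD[R] = (7 + 0.5 - 8.0000) / 1.7974 = -0.2782.
Step 5: Two-sided p-value via normal approximation = 2*(1 - Phi(|z|)) = 0.780879.
Step 6: alpha = 0.05. fail to reject H0.

R = 7, z = -0.2782, p = 0.780879, fail to reject H0.


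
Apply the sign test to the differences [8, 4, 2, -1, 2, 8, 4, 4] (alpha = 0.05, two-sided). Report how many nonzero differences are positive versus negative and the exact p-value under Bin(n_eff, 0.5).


Step 1: Discard zero differences. Original n = 8; n_eff = number of nonzero differences = 8.
Nonzero differences (with sign): +8, +4, +2, -1, +2, +8, +4, +4
Step 2: Count signs: positive = 7, negative = 1.
Step 3: Under H0: P(positive) = 0.5, so the number of positives S ~ Bin(8, 0.5).
Step 4: Two-sided exact p-value = sum of Bin(8,0.5) probabilities at or below the observed probability = 0.070312.
Step 5: alpha = 0.05. fail to reject H0.

n_eff = 8, pos = 7, neg = 1, p = 0.070312, fail to reject H0.


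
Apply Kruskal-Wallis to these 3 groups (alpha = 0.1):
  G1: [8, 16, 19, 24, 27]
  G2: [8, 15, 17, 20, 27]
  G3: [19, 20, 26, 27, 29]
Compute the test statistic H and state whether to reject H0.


Step 1: Combine all N = 15 observations and assign midranks.
sorted (value, group, rank): (8,G1,1.5), (8,G2,1.5), (15,G2,3), (16,G1,4), (17,G2,5), (19,G1,6.5), (19,G3,6.5), (20,G2,8.5), (20,G3,8.5), (24,G1,10), (26,G3,11), (27,G1,13), (27,G2,13), (27,G3,13), (29,G3,15)
Step 2: Sum ranks within each group.
R_1 = 35 (n_1 = 5)
R_2 = 31 (n_2 = 5)
R_3 = 54 (n_3 = 5)
Step 3: H = 12/(N(N+1)) * sum(R_i^2/n_i) - 3(N+1)
     = 12/(15*16) * (35^2/5 + 31^2/5 + 54^2/5) - 3*16
     = 0.050000 * 1020.4 - 48
     = 3.020000.
Step 4: Ties present; correction factor C = 1 - 42/(15^3 - 15) = 0.987500. Corrected H = 3.020000 / 0.987500 = 3.058228.
Step 5: Under H0, H ~ chi^2(2); p-value = 0.216728.
Step 6: alpha = 0.1. fail to reject H0.

H = 3.0582, df = 2, p = 0.216728, fail to reject H0.


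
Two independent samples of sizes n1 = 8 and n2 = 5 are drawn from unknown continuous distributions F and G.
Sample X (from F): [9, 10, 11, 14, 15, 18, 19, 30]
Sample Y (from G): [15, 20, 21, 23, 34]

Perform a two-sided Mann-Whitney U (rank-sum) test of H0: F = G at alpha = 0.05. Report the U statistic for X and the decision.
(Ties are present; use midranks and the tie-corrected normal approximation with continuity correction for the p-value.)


Step 1: Combine and sort all 13 observations; assign midranks.
sorted (value, group): (9,X), (10,X), (11,X), (14,X), (15,X), (15,Y), (18,X), (19,X), (20,Y), (21,Y), (23,Y), (30,X), (34,Y)
ranks: 9->1, 10->2, 11->3, 14->4, 15->5.5, 15->5.5, 18->7, 19->8, 20->9, 21->10, 23->11, 30->12, 34->13
Step 2: Rank sum for X: R1 = 1 + 2 + 3 + 4 + 5.5 + 7 + 8 + 12 = 42.5.
Step 3: U_X = R1 - n1(n1+1)/2 = 42.5 - 8*9/2 = 42.5 - 36 = 6.5.
       U_Y = n1*n2 - U_X = 40 - 6.5 = 33.5.
Step 4: Ties are present, so use the tie-corrected normal approximation (with continuity correction) for the p-value.
Step 5: p-value = 0.056699; compare to alpha = 0.05. fail to reject H0.

U_X = 6.5, p = 0.056699, fail to reject H0 at alpha = 0.05.


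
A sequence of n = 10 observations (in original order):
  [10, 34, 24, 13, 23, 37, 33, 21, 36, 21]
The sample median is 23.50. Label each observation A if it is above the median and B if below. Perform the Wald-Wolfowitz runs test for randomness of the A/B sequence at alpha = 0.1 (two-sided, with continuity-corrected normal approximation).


Step 1: Compute median = 23.50; label A = above, B = below.
Labels in order: BAABBAABAB  (n_A = 5, n_B = 5)
Step 2: Count runs R = 7.
Step 3: Under H0 (random ordering), E[R] = 2*n_A*n_B/(n_A+n_B) + 1 = 2*5*5/10 + 1 = 6.0000.
        Var[R] = 2*n_A*n_B*(2*n_A*n_B - n_A - n_B) / ((n_A+n_B)^2 * (n_A+n_B-1)) = 2000/900 = 2.2222.
        SD[R] = 1.4907.
Step 4: Continuity-corrected z = (R - 0.5 - E[R]) / SD[R] = (7 - 0.5 - 6.0000) / 1.4907 = 0.3354.
Step 5: Two-sided p-value via normal approximation = 2*(1 - Phi(|z|)) = 0.737316.
Step 6: alpha = 0.1. fail to reject H0.

R = 7, z = 0.3354, p = 0.737316, fail to reject H0.


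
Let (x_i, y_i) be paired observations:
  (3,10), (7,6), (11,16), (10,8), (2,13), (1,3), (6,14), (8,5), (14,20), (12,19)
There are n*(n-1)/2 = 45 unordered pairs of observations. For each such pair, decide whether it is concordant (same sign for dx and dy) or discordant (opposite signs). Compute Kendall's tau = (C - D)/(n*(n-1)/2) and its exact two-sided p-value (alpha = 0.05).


Step 1: Enumerate the 45 unordered pairs (i,j) with i<j and classify each by sign(x_j-x_i) * sign(y_j-y_i).
  (1,2):dx=+4,dy=-4->D; (1,3):dx=+8,dy=+6->C; (1,4):dx=+7,dy=-2->D; (1,5):dx=-1,dy=+3->D
  (1,6):dx=-2,dy=-7->C; (1,7):dx=+3,dy=+4->C; (1,8):dx=+5,dy=-5->D; (1,9):dx=+11,dy=+10->C
  (1,10):dx=+9,dy=+9->C; (2,3):dx=+4,dy=+10->C; (2,4):dx=+3,dy=+2->C; (2,5):dx=-5,dy=+7->D
  (2,6):dx=-6,dy=-3->C; (2,7):dx=-1,dy=+8->D; (2,8):dx=+1,dy=-1->D; (2,9):dx=+7,dy=+14->C
  (2,10):dx=+5,dy=+13->C; (3,4):dx=-1,dy=-8->C; (3,5):dx=-9,dy=-3->C; (3,6):dx=-10,dy=-13->C
  (3,7):dx=-5,dy=-2->C; (3,8):dx=-3,dy=-11->C; (3,9):dx=+3,dy=+4->C; (3,10):dx=+1,dy=+3->C
  (4,5):dx=-8,dy=+5->D; (4,6):dx=-9,dy=-5->C; (4,7):dx=-4,dy=+6->D; (4,8):dx=-2,dy=-3->C
  (4,9):dx=+4,dy=+12->C; (4,10):dx=+2,dy=+11->C; (5,6):dx=-1,dy=-10->C; (5,7):dx=+4,dy=+1->C
  (5,8):dx=+6,dy=-8->D; (5,9):dx=+12,dy=+7->C; (5,10):dx=+10,dy=+6->C; (6,7):dx=+5,dy=+11->C
  (6,8):dx=+7,dy=+2->C; (6,9):dx=+13,dy=+17->C; (6,10):dx=+11,dy=+16->C; (7,8):dx=+2,dy=-9->D
  (7,9):dx=+8,dy=+6->C; (7,10):dx=+6,dy=+5->C; (8,9):dx=+6,dy=+15->C; (8,10):dx=+4,dy=+14->C
  (9,10):dx=-2,dy=-1->C
Step 2: C = 34, D = 11, total pairs = 45.
Step 3: tau = (C - D)/(n(n-1)/2) = (34 - 11)/45 = 0.511111.
Step 4: Exact two-sided p-value (enumerate n! = 3628800 permutations of y under H0): p = 0.046623.
Step 5: alpha = 0.05. reject H0.

tau_b = 0.5111 (C=34, D=11), p = 0.046623, reject H0.
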